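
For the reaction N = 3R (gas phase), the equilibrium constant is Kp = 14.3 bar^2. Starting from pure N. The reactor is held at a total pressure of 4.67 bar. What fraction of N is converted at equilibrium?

Basis: 1 mol N initially; let X = conversion of N. Extent ξ = X.
Moles: n_N = 1 − X; n_R = 3X.
Total moles n_T = 1 + 2X.
Mole fractions y_i = n_i/n_T; Kp = p_R^3 / (p_N) with p_i = y_i·P.
This yields a degree-3 equation in X; solving on (0,1), X = 0.358.

X = 0.358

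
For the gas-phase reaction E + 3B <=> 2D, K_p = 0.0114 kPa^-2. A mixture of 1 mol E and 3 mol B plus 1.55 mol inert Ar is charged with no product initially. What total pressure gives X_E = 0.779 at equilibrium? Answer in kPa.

Take 1 mol E as basis and let X be its fractional conversion, so ξ = X.
Mole table: n_E = 1 − X; n_B = 3 − 3X; n_D = 2X; n_I = 1.55 (inert).
Total moles n_T = 5.55 − 2X.
K_p = p_D^2 / (p_E p_B^3) with p_i = (n_i/n_T)·P.
At X = 0.779: the mole-fraction product g(X) = Π y_i^ν_i = 600.6. Since K_p = g(X)·P^{-2}, P = (g/K_p)^(1/2) = (600.6/0.0114)^(1/2) = 230 kPa.

P = 230 kPa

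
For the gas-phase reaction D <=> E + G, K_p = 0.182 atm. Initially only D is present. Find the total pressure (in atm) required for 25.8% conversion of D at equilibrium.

Take 1 mol D as basis and let X be its fractional conversion, so ξ = X.
At extent ξ: n_D = 1 − X; n_E = X; n_G = X.
Summing: n_T = 1 + X.
K_p = p_E p_G / (p_D) with p_i = (n_i/n_T)·P.
At X = 0.258: the mole-fraction product g(X) = Π y_i^ν_i = 0.07131. Since K_p = g(X)·P^{1}, P = (K_p/g)^(1/1) = (0.182/0.07131)^(1/1) = 2.55 atm.

P = 2.55 atm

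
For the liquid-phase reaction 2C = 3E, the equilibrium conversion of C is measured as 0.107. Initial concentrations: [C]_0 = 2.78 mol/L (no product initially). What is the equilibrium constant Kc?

Kc = 0.0144 mol/L

Let X = conversion of C.
Concentrations: [C] = 2.78 − 2.78X; [E] = 4.17X.
At X = 0.107: [C] = 2.48, [E] = 0.446.
Kc = [E]^3 / ([C]^2) = 0.0144 mol/L.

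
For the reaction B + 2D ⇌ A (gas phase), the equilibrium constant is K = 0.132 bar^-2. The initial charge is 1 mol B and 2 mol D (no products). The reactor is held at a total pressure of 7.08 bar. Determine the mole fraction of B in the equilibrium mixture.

y_B = 0.228

Basis: 1 mol B initially; let X = conversion of B. Extent ξ = X.
Mole table: n_B = 1 − X; n_D = 2 − 2X; n_A = X.
Summing: n_T = 3 − 2X.
Mole fractions y_i = n_i/n_T; K = p_A / (p_B p_D^2) with p_i = y_i·P.
This yields a degree-3 equation in X; solving on (0,1), X = 0.580.
Then n_B = 0.42, n_T = 1.84, so y_B = 0.228.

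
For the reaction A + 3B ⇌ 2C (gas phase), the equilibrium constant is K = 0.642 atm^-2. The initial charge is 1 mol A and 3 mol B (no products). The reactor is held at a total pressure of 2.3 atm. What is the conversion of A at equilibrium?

X = 0.457

Let X = conversion of A (basis 1 mol A); extent of reaction ξ = X.
At extent ξ: n_A = 1 − X; n_B = 3 − 3X; n_C = 2X.
Summing: n_T = 4 − 2X.
With p_i = (n_i/n_T)P, K = p_C^2 / (p_A p_B^3).
Substituting and setting equal to 0.642 atm^-2 gives a polynomial in X; the root in (0,1) is X = 0.457.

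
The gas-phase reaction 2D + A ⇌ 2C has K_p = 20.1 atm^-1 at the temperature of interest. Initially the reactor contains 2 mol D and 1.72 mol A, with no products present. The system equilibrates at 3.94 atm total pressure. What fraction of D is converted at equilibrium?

X = 0.832

Take 2 mol D as basis and let X be its fractional conversion, so ξ = X.
At extent ξ: n_D = 2 − 2X; n_A = 1.72 − X; n_C = 2X.
Summing: n_T = 3.72 − X.
y_i = n_i/n_T, p_i = y_i·P. K_p = p_C^2 / (p_D^2 p_A).
Equating to 20.1 atm^-1 and solving on 0 < X < 1: X = 0.832.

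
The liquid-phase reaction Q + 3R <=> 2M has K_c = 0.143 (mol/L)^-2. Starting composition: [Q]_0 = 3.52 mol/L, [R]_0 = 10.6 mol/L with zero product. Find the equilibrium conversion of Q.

Let X = conversion of Q; extent ξ = 3.52·X mol/L.
Concentrations: [Q] = 3.52 − 3.52X; [R] = 10.6 − 10.6X; [M] = 7.04X.
K_c = [M]^2 / ([Q] [R]^3).
Setting equal to 0.143 and solving for X on (0,1) gives X = 0.590.

X = 0.590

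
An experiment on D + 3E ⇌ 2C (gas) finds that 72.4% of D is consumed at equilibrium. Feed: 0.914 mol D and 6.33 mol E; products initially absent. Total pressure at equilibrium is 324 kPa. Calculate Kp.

Kp = 2.83e-05 kPa^-2

Take 0.914 mol D as basis and let X be its fractional conversion, so ξ = 0.914X.
Moles: n_D = 0.914 − 0.914X; n_E = 6.33 − 2.74X; n_C = 1.83X.
Summing: n_T = 7.24 − 1.83X.
At X = 0.724: n_D = 0.252, n_E = 4.34, n_C = 1.32, n_T = 5.92.
p_i = (n_i/n_T)·P. Kp = p_C^2 / (p_D p_E^3) = 2.83e-05 kPa^-2.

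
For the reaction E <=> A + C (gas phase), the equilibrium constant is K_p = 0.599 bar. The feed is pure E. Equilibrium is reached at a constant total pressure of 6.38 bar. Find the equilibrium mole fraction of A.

y_A = 0.227

Basis: 1 mol E initially; let X = conversion of E. Extent ξ = X.
Moles: n_E = 1 − X; n_A = X; n_C = X.
Summing: n_T = 1 + X.
With p_i = (n_i/n_T)P, K_p = p_A p_C / (p_E).
Equating to 0.599 bar and solving on 0 < X < 1: X = 0.293.
Then n_A = 0.293, n_T = 1.29, so y_A = 0.227.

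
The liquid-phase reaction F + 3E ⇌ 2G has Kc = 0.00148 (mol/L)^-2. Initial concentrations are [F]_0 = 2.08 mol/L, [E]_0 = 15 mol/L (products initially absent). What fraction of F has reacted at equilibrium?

X = 0.433

Let X = conversion of F; extent ξ = 2.08·X mol/L.
Concentrations: [F] = 2.08 − 2.08X; [E] = 15 − 6.24X; [G] = 4.16X.
Kc = [G]^2 / ([F] [E]^3).
This equals 0.00148 at X = 0.433 (the root in 0 < X < 1).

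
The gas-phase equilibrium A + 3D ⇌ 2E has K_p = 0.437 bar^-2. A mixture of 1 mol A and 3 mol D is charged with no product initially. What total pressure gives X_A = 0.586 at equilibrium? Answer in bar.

P = 5.63 bar

Take 1 mol A as basis and let X be its fractional conversion, so ξ = X.
Species balance: n_A = 1 − X; n_D = 3 − 3X; n_E = 2X.
Total moles n_T = 4 − 2X.
K_p = p_E^2 / (p_A p_D^3) with p_i = (n_i/n_T)·P.
At X = 0.586: the mole-fraction product g(X) = Π y_i^ν_i = 13.85. Since K_p = g(X)·P^{-2}, P = (g/K_p)^(1/2) = (13.85/0.437)^(1/2) = 5.63 bar.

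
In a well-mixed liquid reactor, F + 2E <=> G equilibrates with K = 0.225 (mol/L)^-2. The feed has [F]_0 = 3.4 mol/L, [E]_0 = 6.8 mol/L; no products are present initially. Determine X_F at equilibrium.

X = 0.611

Let X = conversion of F; extent ξ = 3.4·X mol/L.
Concentrations: [F] = 3.4 − 3.4X; [E] = 6.8 − 6.8X; [G] = 3.4X.
K = [G] / ([F] [E]^2).
Setting equal to 0.225 and solving for X on (0,1) gives X = 0.611.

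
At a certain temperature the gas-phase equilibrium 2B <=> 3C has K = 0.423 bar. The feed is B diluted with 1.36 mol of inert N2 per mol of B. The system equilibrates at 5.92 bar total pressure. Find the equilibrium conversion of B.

X = 0.297

Let X = conversion of B (basis 1 mol B); extent of reaction ξ = 0.5X.
Moles: n_B = 1 − X; n_C = 1.5X; n_I = 1.36 (inert).
Total moles n_T = 2.36 + 0.5X.
y_i = n_i/n_T, p_i = y_i·P. K = p_C^3 / (p_B^2).
This yields a degree-3 equation in X; solving on (0,1), X = 0.297.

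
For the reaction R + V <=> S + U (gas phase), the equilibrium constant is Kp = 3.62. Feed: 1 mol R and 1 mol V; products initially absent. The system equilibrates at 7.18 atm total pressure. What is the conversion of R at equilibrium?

Basis: 1 mol R initially; let X = conversion of R. Extent ξ = X.
Moles: n_R = 1 − X; n_V = 1 − X; n_S = X; n_U = X.
Since Δν = 0, n_T = 2 throughout.
Mole fractions y_i = n_i/n_T; Kp = p_S p_U / (p_R p_V) with p_i = y_i·P.
This yields a degree-2 equation in X; solving on (0,1), X = 0.655.

X = 0.655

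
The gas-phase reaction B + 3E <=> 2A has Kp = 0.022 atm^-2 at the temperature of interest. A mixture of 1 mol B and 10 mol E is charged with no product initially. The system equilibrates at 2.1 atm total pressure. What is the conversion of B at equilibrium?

Take 1 mol B as basis and let X be its fractional conversion, so ξ = X.
At extent ξ: n_B = 1 − X; n_E = 10 − 3X; n_A = 2X.
Summing: n_T = 11 − 2X.
With p_i = (n_i/n_T)P, Kp = p_A^2 / (p_B p_E^3).
Equating to 0.022 atm^-2 and solving on 0 < X < 1: X = 0.333.

X = 0.333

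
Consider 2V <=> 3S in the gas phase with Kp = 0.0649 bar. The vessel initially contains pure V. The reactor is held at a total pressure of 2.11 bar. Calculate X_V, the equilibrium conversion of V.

Let X = conversion of V (basis 1 mol V); extent of reaction ξ = 0.5X.
At extent ξ: n_V = 1 − X; n_S = 1.5X.
n_T = Σnᵢ = 1 + 0.5X.
Mole fractions y_i = n_i/n_T; Kp = p_S^3 / (p_V^2) with p_i = y_i·P.
Substituting and setting equal to 0.0649 bar gives a polynomial in X; the root in (0,1) is X = 0.187.

X = 0.187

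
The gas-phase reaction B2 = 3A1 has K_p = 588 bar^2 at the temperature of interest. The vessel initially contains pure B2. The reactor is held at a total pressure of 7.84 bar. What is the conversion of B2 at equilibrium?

Basis: 1 mol B2 initially; let X = conversion of B2. Extent ξ = X.
Mole table: n_B2 = 1 − X; n_A1 = 3X.
Total moles n_T = 1 + 2X.
With p_i = (n_i/n_T)P, K_p = p_A1^3 / (p_B2).
Setting this equal to 588 bar^2 and taking the physical root (0 < X < 1) gives X = 0.791.

X = 0.791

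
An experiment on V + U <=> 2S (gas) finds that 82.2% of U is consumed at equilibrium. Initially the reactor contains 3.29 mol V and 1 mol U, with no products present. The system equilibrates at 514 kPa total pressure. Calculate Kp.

Basis: 1 mol U initially; let X = conversion of U. Extent ξ = X.
Moles: n_V = 3.29 − X; n_U = 1 − X; n_S = 2X.
Total moles n_T = 4.29 (Δν = 0, constant).
At X = 0.822: n_V = 2.47, n_U = 0.178, n_S = 1.64, n_T = 4.29.
p_i = (n_i/n_T)·P. Kp = p_S^2 / (p_V p_U) = 6.15.

Kp = 6.15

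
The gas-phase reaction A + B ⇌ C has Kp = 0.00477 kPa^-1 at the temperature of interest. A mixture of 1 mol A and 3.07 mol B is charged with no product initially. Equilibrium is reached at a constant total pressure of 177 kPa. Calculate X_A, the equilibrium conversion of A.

Let X = conversion of A (basis 1 mol A); extent of reaction ξ = X.
At extent ξ: n_A = 1 − X; n_B = 3.07 − X; n_C = X.
Total moles n_T = 4.07 − X.
Mole fractions y_i = n_i/n_T; Kp = p_C / (p_A p_B) with p_i = y_i·P.
Setting this equal to 0.00477 kPa^-1 and taking the physical root (0 < X < 1) gives X = 0.381.

X = 0.381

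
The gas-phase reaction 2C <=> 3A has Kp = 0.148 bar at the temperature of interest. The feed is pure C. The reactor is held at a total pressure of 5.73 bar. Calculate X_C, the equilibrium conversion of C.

Basis: 1 mol C initially; let X = conversion of C. Extent ξ = 0.5X.
Moles: n_C = 1 − X; n_A = 1.5X.
n_T = Σnᵢ = 1 + 0.5X.
y_i = n_i/n_T, p_i = y_i·P. Kp = p_A^3 / (p_C^2).
This yields a degree-3 equation in X; solving on (0,1), X = 0.178.

X = 0.178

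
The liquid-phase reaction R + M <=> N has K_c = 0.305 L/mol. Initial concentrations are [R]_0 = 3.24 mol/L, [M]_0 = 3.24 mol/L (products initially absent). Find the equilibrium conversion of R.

X = 0.380

Let X = conversion of R; extent ξ = 3.24·X mol/L.
Concentrations: [R] = 3.24 − 3.24X; [M] = 3.24 − 3.24X; [N] = 3.24X.
K_c = [N] / ([R] [M]).
Equating to 0.305 L/mol: the physical root is X = 0.380.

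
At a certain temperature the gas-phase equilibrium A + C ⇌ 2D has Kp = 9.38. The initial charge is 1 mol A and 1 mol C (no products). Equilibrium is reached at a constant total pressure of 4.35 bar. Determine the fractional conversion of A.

X = 0.605

Take 1 mol A as basis and let X be its fractional conversion, so ξ = X.
Mole table: n_A = 1 − X; n_C = 1 − X; n_D = 2X.
Since Δν = 0, n_T = 2 throughout.
Mole fractions y_i = n_i/n_T; Kp = p_D^2 / (p_A p_C) with p_i = y_i·P.
Equating to 9.38 and solving on 0 < X < 1: X = 0.605.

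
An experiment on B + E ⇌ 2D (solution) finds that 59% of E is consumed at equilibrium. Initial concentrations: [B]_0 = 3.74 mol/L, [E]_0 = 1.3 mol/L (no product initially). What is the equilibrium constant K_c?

K_c = 1.49

Let X = conversion of E.
Concentrations: [B] = 3.74 − 1.3X; [E] = 1.3 − 1.3X; [D] = 2.6X.
At X = 0.59: [B] = 2.97, [E] = 0.533, [D] = 1.53.
K_c = [D]^2 / ([B] [E]) = 1.49.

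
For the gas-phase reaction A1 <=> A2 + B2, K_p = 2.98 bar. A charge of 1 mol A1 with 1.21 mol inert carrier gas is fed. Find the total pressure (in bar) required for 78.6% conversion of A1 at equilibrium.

P = 3.09 bar

Take 1 mol A1 as basis and let X be its fractional conversion, so ξ = X.
Moles: n_A1 = 1 − X; n_A2 = X; n_B2 = X; n_I = 1.21 (inert).
Total moles n_T = 2.21 + X.
K_p = p_A2 p_B2 / (p_A1) with p_i = (n_i/n_T)·P.
At X = 0.786: the mole-fraction product g(X) = Π y_i^ν_i = 0.9636. Since K_p = g(X)·P^{1}, P = (K_p/g)^(1/1) = (2.98/0.9636)^(1/1) = 3.09 bar.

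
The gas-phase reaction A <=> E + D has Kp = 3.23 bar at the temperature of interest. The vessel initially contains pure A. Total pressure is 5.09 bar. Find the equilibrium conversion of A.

Basis: 1 mol A initially; let X = conversion of A. Extent ξ = X.
At extent ξ: n_A = 1 − X; n_E = X; n_D = X.
n_T = Σnᵢ = 1 + X.
y_i = n_i/n_T, p_i = y_i·P. Kp = p_E p_D / (p_A).
Setting this equal to 3.23 bar and taking the physical root (0 < X < 1) gives X = 0.623.

X = 0.623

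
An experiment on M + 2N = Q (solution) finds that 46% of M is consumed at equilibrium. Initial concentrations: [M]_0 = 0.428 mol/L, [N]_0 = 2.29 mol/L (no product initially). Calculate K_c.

K_c = 0.237 (mol/L)^-2

Let X = conversion of M.
Concentrations: [M] = 0.428 − 0.428X; [N] = 2.29 − 0.856X; [Q] = 0.428X.
At X = 0.46: [M] = 0.231, [N] = 1.9, [Q] = 0.197.
K_c = [Q] / ([M] [N]^2) = 0.237 (mol/L)^-2.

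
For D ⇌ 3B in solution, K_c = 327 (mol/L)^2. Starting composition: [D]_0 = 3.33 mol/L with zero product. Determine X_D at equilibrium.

Let X = conversion of D; extent ξ = 3.33·X mol/L.
Concentrations: [D] = 3.33 − 3.33X; [B] = 9.99X.
K_c = [B]^3 / ([D]).
This equals 327 at X = 0.694 (the root in 0 < X < 1).

X = 0.694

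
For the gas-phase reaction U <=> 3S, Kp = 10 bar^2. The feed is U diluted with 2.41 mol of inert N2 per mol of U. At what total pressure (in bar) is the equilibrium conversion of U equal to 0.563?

Take 1 mol U as basis and let X be its fractional conversion, so ξ = X.
Mole table: n_U = 1 − X; n_S = 3X; n_I = 2.41 (inert).
Summing: n_T = 3.41 + 2X.
Kp = p_S^3 / (p_U) with p_i = (n_i/n_T)·P.
At X = 0.563: the mole-fraction product g(X) = Π y_i^ν_i = 0.5359. Since Kp = g(X)·P^{2}, P = (Kp/g)^(1/2) = (10/0.5359)^(1/2) = 4.32 bar.

P = 4.32 bar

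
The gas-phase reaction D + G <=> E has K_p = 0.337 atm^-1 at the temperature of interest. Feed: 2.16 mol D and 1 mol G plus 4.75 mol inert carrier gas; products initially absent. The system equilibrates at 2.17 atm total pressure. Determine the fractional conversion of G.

Basis: 1 mol G initially; let X = conversion of G. Extent ξ = X.
Moles: n_D = 2.16 − X; n_G = 1 − X; n_E = X; n_I = 4.75 (inert).
Summing: n_T = 7.91 − X.
y_i = n_i/n_T, p_i = y_i·P. K_p = p_E / (p_D p_G).
Equating to 0.337 atm^-1 and solving on 0 < X < 1: X = 0.159.

X = 0.159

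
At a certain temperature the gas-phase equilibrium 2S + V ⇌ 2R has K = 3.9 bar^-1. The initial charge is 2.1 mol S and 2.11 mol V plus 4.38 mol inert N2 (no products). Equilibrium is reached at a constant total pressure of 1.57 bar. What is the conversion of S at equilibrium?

Let X = conversion of S (basis 2.1 mol S); extent of reaction ξ = 1.05X.
Mole table: n_S = 2.1 − 2.1X; n_V = 2.11 − 1.05X; n_R = 2.1X; n_I = 4.38 (inert).
n_T = Σnᵢ = 8.59 − 1.05X.
Mole fractions y_i = n_i/n_T; K = p_R^2 / (p_S^2 p_V) with p_i = y_i·P.
Setting this equal to 3.9 bar^-1 and taking the physical root (0 < X < 1) gives X = 0.522.

X = 0.522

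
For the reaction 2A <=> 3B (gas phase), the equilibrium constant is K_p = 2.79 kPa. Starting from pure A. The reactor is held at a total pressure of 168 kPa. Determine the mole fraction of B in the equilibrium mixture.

Basis: 1 mol A initially; let X = conversion of A. Extent ξ = 0.5X.
Mole table: n_A = 1 − X; n_B = 1.5X.
n_T = Σnᵢ = 1 + 0.5X.
With p_i = (n_i/n_T)P, K_p = p_B^3 / (p_A^2).
This yields a degree-3 equation in X; solving on (0,1), X = 0.156.
Then n_B = 0.234, n_T = 1.08, so y_B = 0.217.

y_B = 0.217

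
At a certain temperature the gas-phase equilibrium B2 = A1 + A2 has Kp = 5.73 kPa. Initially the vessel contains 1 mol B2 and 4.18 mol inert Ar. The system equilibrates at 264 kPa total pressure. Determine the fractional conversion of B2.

Basis: 1 mol B2 initially; let X = conversion of B2. Extent ξ = X.
Moles: n_B2 = 1 − X; n_A1 = X; n_A2 = X; n_I = 4.18 (inert).
Total moles n_T = 5.18 + X.
Mole fractions y_i = n_i/n_T; Kp = p_A1 p_A2 / (p_B2) with p_i = y_i·P.
Substituting and setting equal to 5.73 kPa gives a polynomial in X; the root in (0,1) is X = 0.290.

X = 0.290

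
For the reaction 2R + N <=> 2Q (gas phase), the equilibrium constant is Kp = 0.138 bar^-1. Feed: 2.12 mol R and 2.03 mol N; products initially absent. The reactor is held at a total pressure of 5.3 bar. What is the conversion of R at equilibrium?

Take 2.12 mol R as basis and let X be its fractional conversion, so ξ = 1.06X.
Species balance: n_R = 2.12 − 2.12X; n_N = 2.03 − 1.06X; n_Q = 2.12X.
Total moles n_T = 4.15 − 1.06X.
Mole fractions y_i = n_i/n_T; Kp = p_Q^2 / (p_R^2 p_N) with p_i = y_i·P.
Equating to 0.138 bar^-1 and solving on 0 < X < 1: X = 0.361.

X = 0.361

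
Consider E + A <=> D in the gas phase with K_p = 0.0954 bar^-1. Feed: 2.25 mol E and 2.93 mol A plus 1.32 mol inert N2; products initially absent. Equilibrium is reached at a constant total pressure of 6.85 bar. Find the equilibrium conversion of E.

Take 2.25 mol E as basis and let X be its fractional conversion, so ξ = 2.25X.
Mole table: n_E = 2.25 − 2.25X; n_A = 2.93 − 2.25X; n_D = 2.25X; n_I = 1.32 (inert).
Summing: n_T = 6.5 − 2.25X.
Mole fractions y_i = n_i/n_T; K_p = p_D / (p_E p_A) with p_i = y_i·P.
This yields a degree-2 equation in X; solving on (0,1), X = 0.210.

X = 0.210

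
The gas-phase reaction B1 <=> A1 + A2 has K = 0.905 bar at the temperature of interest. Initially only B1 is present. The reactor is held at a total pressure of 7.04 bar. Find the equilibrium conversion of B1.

Take 1 mol B1 as basis and let X be its fractional conversion, so ξ = X.
Species balance: n_B1 = 1 − X; n_A1 = X; n_A2 = X.
n_T = Σnᵢ = 1 + X.
With p_i = (n_i/n_T)P, K = p_A1 p_A2 / (p_B1).
Equating to 0.905 bar and solving on 0 < X < 1: X = 0.338.

X = 0.338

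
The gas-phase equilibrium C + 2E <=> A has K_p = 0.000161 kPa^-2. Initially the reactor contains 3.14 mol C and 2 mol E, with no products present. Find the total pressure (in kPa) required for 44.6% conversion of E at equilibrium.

Let X = conversion of E (basis 2 mol E); extent of reaction ξ = X.
Moles: n_C = 3.14 − X; n_E = 2 − 2X; n_A = X.
Total moles n_T = 5.14 − 2X.
K_p = p_A / (p_C p_E^2) with p_i = (n_i/n_T)·P.
At X = 0.446: the mole-fraction product g(X) = Π y_i^ν_i = 2.433. Since K_p = g(X)·P^{-2}, P = (g/K_p)^(1/2) = (2.433/0.000161)^(1/2) = 123 kPa.

P = 123 kPa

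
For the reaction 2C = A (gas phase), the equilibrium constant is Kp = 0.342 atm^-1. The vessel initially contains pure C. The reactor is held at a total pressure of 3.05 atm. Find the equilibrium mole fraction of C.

Let X = conversion of C (basis 1 mol C); extent of reaction ξ = 0.5X.
Species balance: n_C = 1 − X; n_A = 0.5X.
Summing: n_T = 1 − 0.5X.
With p_i = (n_i/n_T)P, Kp = p_A / (p_C^2).
This yields a degree-2 equation in X; solving on (0,1), X = 0.560.
Then n_C = 0.44, n_T = 0.72, so y_C = 0.611.

y_C = 0.611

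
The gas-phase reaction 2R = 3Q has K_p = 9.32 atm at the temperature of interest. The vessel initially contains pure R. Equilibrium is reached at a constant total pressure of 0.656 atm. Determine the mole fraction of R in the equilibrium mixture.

y_R = 0.193

Take 1 mol R as basis and let X be its fractional conversion, so ξ = 0.5X.
Species balance: n_R = 1 − X; n_Q = 1.5X.
n_T = Σnᵢ = 1 + 0.5X.
With p_i = (n_i/n_T)P, K_p = p_Q^3 / (p_R^2).
Equating to 9.32 atm and solving on 0 < X < 1: X = 0.737.
Then n_R = 0.263, n_T = 1.37, so y_R = 0.193.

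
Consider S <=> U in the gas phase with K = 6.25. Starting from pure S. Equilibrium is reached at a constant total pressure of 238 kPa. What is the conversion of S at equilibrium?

Let X = conversion of S (basis 1 mol S); extent of reaction ξ = X.
At extent ξ: n_S = 1 − X; n_U = X.
Total moles n_T = 1 (Δν = 0, constant).
With p_i = (n_i/n_T)P, K = p_U / (p_S).
Substituting and setting equal to 6.25 gives a polynomial in X; the root in (0,1) is X = 0.862.

X = 0.862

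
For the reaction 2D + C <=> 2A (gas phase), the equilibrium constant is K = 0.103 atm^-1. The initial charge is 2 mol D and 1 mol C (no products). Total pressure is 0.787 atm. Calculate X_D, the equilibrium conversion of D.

X = 0.135

Basis: 2 mol D initially; let X = conversion of D. Extent ξ = X.
Mole table: n_D = 2 − 2X; n_C = 1 − X; n_A = 2X.
Summing: n_T = 3 − X.
With p_i = (n_i/n_T)P, K = p_A^2 / (p_D^2 p_C).
This yields a degree-3 equation in X; solving on (0,1), X = 0.135.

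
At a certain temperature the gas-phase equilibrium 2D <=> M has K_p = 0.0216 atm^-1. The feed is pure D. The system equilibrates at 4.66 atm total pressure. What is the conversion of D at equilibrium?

X = 0.156

Take 1 mol D as basis and let X be its fractional conversion, so ξ = 0.5X.
Species balance: n_D = 1 − X; n_M = 0.5X.
n_T = Σnᵢ = 1 − 0.5X.
y_i = n_i/n_T, p_i = y_i·P. K_p = p_M / (p_D^2).
This yields a degree-2 equation in X; solving on (0,1), X = 0.156.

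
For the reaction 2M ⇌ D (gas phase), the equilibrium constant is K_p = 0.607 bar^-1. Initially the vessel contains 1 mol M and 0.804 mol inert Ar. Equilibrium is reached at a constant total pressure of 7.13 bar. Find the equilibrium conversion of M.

X = 0.664

Take 1 mol M as basis and let X be its fractional conversion, so ξ = 0.5X.
Moles: n_M = 1 − X; n_D = 0.5X; n_I = 0.804 (inert).
Total moles n_T = 1.8 − 0.5X.
Mole fractions y_i = n_i/n_T; K_p = p_D / (p_M^2) with p_i = y_i·P.
Equating to 0.607 bar^-1 and solving on 0 < X < 1: X = 0.664.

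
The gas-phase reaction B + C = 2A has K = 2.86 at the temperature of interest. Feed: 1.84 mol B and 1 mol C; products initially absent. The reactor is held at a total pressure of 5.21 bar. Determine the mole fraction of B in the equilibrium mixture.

y_B = 0.437

Take 1 mol C as basis and let X be its fractional conversion, so ξ = X.
Mole table: n_B = 1.84 − X; n_C = 1 − X; n_A = 2X.
Since Δν = 0, n_T = 2.84 throughout.
With p_i = (n_i/n_T)P, K = p_A^2 / (p_B p_C).
Setting this equal to 2.86 and taking the physical root (0 < X < 1) gives X = 0.598.
Then n_B = 1.24, n_T = 2.84, so y_B = 0.437.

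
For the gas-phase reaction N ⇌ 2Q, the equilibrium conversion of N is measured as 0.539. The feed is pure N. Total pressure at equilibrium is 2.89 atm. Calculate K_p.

K_p = 4.73 atm

Take 1 mol N as basis and let X be its fractional conversion, so ξ = X.
Moles: n_N = 1 − X; n_Q = 2X.
Total moles n_T = 1 + X.
At X = 0.539: n_N = 0.461, n_Q = 1.08, n_T = 1.54.
p_i = (n_i/n_T)·P. K_p = p_Q^2 / (p_N) = 4.73 atm.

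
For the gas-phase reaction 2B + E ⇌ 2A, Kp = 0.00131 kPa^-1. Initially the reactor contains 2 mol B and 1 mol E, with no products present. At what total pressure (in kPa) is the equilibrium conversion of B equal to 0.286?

P = 466 kPa

Basis: 2 mol B initially; let X = conversion of B. Extent ξ = X.
Mole table: n_B = 2 − 2X; n_E = 1 − X; n_A = 2X.
n_T = Σnᵢ = 3 − X.
Kp = p_A^2 / (p_B^2 p_E) with p_i = (n_i/n_T)·P.
At X = 0.286: the mole-fraction product g(X) = Π y_i^ν_i = 0.6099. Since Kp = g(X)·P^{-1}, P = (g/Kp)^(1/1) = (0.6099/0.00131)^(1/1) = 466 kPa.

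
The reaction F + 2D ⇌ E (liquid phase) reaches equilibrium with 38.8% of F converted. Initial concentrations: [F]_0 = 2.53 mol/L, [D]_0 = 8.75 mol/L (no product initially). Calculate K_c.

Let X = conversion of F.
Concentrations: [F] = 2.53 − 2.53X; [D] = 8.75 − 5.06X; [E] = 2.53X.
At X = 0.388: [F] = 1.55, [D] = 6.79, [E] = 0.982.
K_c = [E] / ([F] [D]^2) = 0.0138 (mol/L)^-2.

K_c = 0.0138 (mol/L)^-2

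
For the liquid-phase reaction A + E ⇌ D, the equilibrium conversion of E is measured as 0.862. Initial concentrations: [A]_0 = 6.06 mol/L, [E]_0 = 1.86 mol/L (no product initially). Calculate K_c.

Let X = conversion of E.
Concentrations: [A] = 6.06 − 1.86X; [E] = 1.86 − 1.86X; [D] = 1.86X.
At X = 0.862: [A] = 4.46, [E] = 0.257, [D] = 1.6.
K_c = [D] / ([A] [E]) = 1.4 L/mol.

K_c = 1.4 L/mol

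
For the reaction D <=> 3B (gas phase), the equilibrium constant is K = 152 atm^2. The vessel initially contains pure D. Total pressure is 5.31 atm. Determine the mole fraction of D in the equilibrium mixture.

Basis: 1 mol D initially; let X = conversion of D. Extent ξ = X.
At extent ξ: n_D = 1 − X; n_B = 3X.
Total moles n_T = 1 + 2X.
With p_i = (n_i/n_T)P, K = p_B^3 / (p_D).
This yields a degree-3 equation in X; solving on (0,1), X = 0.701.
Then n_D = 0.299, n_T = 2.4, so y_D = 0.124.

y_D = 0.124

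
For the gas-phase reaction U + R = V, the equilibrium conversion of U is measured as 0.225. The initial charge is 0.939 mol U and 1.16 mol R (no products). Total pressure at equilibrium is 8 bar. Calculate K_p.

K_p = 0.0722 bar^-1

Let X = conversion of U (basis 0.939 mol U); extent of reaction ξ = 0.939X.
At extent ξ: n_U = 0.939 − 0.939X; n_R = 1.16 − 0.939X; n_V = 0.939X.
Summing: n_T = 2.1 − 0.939X.
At X = 0.225: n_U = 0.728, n_R = 0.949, n_V = 0.211, n_T = 1.89.
p_i = (n_i/n_T)·P. K_p = p_V / (p_U p_R) = 0.0722 bar^-1.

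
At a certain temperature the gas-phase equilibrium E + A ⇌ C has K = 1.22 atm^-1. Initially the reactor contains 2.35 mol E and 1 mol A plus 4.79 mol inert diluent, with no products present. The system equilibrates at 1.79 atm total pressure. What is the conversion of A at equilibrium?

Basis: 1 mol A initially; let X = conversion of A. Extent ξ = X.
At extent ξ: n_E = 2.35 − X; n_A = 1 − X; n_C = X; n_I = 4.79 (inert).
n_T = Σnᵢ = 8.14 − X.
With p_i = (n_i/n_T)P, K = p_C / (p_E p_A).
Equating to 1.22 atm^-1 and solving on 0 < X < 1: X = 0.359.

X = 0.359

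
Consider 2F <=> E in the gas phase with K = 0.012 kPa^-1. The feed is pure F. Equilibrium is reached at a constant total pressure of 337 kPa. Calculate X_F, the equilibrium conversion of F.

X = 0.759

Basis: 1 mol F initially; let X = conversion of F. Extent ξ = 0.5X.
Species balance: n_F = 1 − X; n_E = 0.5X.
n_T = Σnᵢ = 1 − 0.5X.
With p_i = (n_i/n_T)P, K = p_E / (p_F^2).
Substituting and setting equal to 0.012 kPa^-1 gives a polynomial in X; the root in (0,1) is X = 0.759.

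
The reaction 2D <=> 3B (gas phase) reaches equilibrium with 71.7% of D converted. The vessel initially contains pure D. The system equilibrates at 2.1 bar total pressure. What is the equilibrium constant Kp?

Kp = 24 bar

Take 1 mol D as basis and let X be its fractional conversion, so ξ = 0.5X.
Species balance: n_D = 1 − X; n_B = 1.5X.
Total moles n_T = 1 + 0.5X.
At X = 0.717: n_D = 0.283, n_B = 1.08, n_T = 1.36.
p_i = (n_i/n_T)·P. Kp = p_B^3 / (p_D^2) = 24 bar.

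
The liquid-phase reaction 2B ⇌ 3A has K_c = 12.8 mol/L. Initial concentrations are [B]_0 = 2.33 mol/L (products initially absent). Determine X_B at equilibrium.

X = 0.619

Let X = conversion of B; extent ξ = 2.33X/2 mol/L.
Concentrations: [B] = 2.33 − 2.33X; [A] = 3.5X.
K_c = [A]^3 / ([B]^2).
This equals 12.8 at X = 0.619 (the root in 0 < X < 1).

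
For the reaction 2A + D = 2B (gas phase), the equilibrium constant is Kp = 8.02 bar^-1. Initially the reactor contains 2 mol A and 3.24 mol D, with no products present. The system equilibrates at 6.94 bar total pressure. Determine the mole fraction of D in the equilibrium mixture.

y_D = 0.545

Take 2 mol A as basis and let X be its fractional conversion, so ξ = X.
At extent ξ: n_A = 2 − 2X; n_D = 3.24 − X; n_B = 2X.
Summing: n_T = 5.24 − X.
With p_i = (n_i/n_T)P, Kp = p_B^2 / (p_A^2 p_D).
Equating to 8.02 bar^-1 and solving on 0 < X < 1: X = 0.846.
Then n_D = 2.39, n_T = 4.39, so y_D = 0.545.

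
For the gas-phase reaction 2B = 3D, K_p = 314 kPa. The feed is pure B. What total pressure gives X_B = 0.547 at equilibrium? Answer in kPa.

Take 1 mol B as basis and let X be its fractional conversion, so ξ = 0.5X.
Moles: n_B = 1 − X; n_D = 1.5X.
n_T = Σnᵢ = 1 + 0.5X.
K_p = p_D^3 / (p_B^2) with p_i = (n_i/n_T)·P.
At X = 0.547: the mole-fraction product g(X) = Π y_i^ν_i = 2.114. Since K_p = g(X)·P^{1}, P = (K_p/g)^(1/1) = (314/2.114)^(1/1) = 149 kPa.

P = 149 kPa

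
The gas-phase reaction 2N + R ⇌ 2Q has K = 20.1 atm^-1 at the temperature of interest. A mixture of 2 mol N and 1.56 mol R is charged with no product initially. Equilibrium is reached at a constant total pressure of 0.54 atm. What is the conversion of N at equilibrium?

Basis: 2 mol N initially; let X = conversion of N. Extent ξ = X.
Moles: n_N = 2 − 2X; n_R = 1.56 − X; n_Q = 2X.
Summing: n_T = 3.56 − X.
Mole fractions y_i = n_i/n_T; K = p_Q^2 / (p_N^2 p_R) with p_i = y_i·P.
Setting this equal to 20.1 atm^-1 and taking the physical root (0 < X < 1) gives X = 0.648.

X = 0.648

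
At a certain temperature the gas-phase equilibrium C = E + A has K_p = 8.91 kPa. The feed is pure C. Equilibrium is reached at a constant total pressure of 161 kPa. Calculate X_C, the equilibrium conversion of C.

X = 0.229

Let X = conversion of C (basis 1 mol C); extent of reaction ξ = X.
Species balance: n_C = 1 − X; n_E = X; n_A = X.
Total moles n_T = 1 + X.
With p_i = (n_i/n_T)P, K_p = p_E p_A / (p_C).
Substituting and setting equal to 8.91 kPa gives a polynomial in X; the root in (0,1) is X = 0.229.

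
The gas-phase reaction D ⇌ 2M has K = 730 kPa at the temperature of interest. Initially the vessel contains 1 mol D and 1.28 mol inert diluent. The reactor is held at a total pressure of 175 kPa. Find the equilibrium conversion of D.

Basis: 1 mol D initially; let X = conversion of D. Extent ξ = X.
Species balance: n_D = 1 − X; n_M = 2X; n_I = 1.28 (inert).
Total moles n_T = 2.28 + X.
With p_i = (n_i/n_T)P, K = p_M^2 / (p_D).
Substituting and setting equal to 730 kPa gives a polynomial in X; the root in (0,1) is X = 0.801.

X = 0.801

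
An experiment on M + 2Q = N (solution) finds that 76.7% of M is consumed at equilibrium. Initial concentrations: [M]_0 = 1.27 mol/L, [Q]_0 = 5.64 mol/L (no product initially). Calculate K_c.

K_c = 0.242 (mol/L)^-2

Let X = conversion of M.
Concentrations: [M] = 1.27 − 1.27X; [Q] = 5.64 − 2.54X; [N] = 1.27X.
At X = 0.767: [M] = 0.296, [Q] = 3.69, [N] = 0.974.
K_c = [N] / ([M] [Q]^2) = 0.242 (mol/L)^-2.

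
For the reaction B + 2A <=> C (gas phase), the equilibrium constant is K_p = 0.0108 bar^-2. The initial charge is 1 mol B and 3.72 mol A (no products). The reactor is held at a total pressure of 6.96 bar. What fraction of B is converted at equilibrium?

Take 1 mol B as basis and let X be its fractional conversion, so ξ = X.
Species balance: n_B = 1 − X; n_A = 3.72 − 2X; n_C = X.
Total moles n_T = 4.72 − 2X.
y_i = n_i/n_T, p_i = y_i·P. K_p = p_C / (p_B p_A^2).
Equating to 0.0108 bar^-2 and solving on 0 < X < 1: X = 0.234.

X = 0.234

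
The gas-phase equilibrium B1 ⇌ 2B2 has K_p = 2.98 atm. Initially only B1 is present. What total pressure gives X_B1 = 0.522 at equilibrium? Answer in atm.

P = 1.99 atm

Take 1 mol B1 as basis and let X be its fractional conversion, so ξ = X.
At extent ξ: n_B1 = 1 − X; n_B2 = 2X.
n_T = Σnᵢ = 1 + X.
K_p = p_B2^2 / (p_B1) with p_i = (n_i/n_T)·P.
At X = 0.522: the mole-fraction product g(X) = Π y_i^ν_i = 1.498. Since K_p = g(X)·P^{1}, P = (K_p/g)^(1/1) = (2.98/1.498)^(1/1) = 1.99 atm.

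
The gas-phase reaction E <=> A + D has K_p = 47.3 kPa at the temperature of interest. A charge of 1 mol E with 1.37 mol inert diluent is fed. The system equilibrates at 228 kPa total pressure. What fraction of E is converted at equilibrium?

X = 0.531

Take 1 mol E as basis and let X be its fractional conversion, so ξ = X.
Mole table: n_E = 1 − X; n_A = X; n_D = X; n_I = 1.37 (inert).
Summing: n_T = 2.37 + X.
y_i = n_i/n_T, p_i = y_i·P. K_p = p_A p_D / (p_E).
Equating to 47.3 kPa and solving on 0 < X < 1: X = 0.531.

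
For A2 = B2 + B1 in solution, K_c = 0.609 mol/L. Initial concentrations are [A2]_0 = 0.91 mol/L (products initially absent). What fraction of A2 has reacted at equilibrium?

X = 0.549

Let X = conversion of A2; extent ξ = 0.91·X mol/L.
Concentrations: [A2] = 0.91 − 0.91X; [B2] = 0.91X; [B1] = 0.91X.
K_c = [B2] [B1] / ([A2]).
This equals 0.609 at X = 0.549 (the root in 0 < X < 1).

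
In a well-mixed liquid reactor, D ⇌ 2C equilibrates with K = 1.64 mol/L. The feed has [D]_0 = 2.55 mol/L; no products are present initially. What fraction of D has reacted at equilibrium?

X = 0.329

Let X = conversion of D; extent ξ = 2.55·X mol/L.
Concentrations: [D] = 2.55 − 2.55X; [C] = 5.1X.
K = [C]^2 / ([D]).
This equals 1.64 at X = 0.329 (the root in 0 < X < 1).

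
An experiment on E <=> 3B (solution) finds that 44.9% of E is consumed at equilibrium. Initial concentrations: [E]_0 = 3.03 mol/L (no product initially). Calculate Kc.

Kc = 40.7 (mol/L)^2

Let X = conversion of E.
Concentrations: [E] = 3.03 − 3.03X; [B] = 9.09X.
At X = 0.449: [E] = 1.67, [B] = 4.08.
Kc = [B]^3 / ([E]) = 40.7 (mol/L)^2.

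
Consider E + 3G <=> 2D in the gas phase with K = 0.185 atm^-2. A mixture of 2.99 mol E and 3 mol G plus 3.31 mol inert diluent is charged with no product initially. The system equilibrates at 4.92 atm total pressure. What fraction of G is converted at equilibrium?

Let X = conversion of G (basis 3 mol G); extent of reaction ξ = X.
Moles: n_E = 2.99 − X; n_G = 3 − 3X; n_D = 2X; n_I = 3.31 (inert).
Summing: n_T = 9.3 − 2X.
Mole fractions y_i = n_i/n_T; K = p_D^2 / (p_E p_G^3) with p_i = y_i·P.
Substituting and setting equal to 0.185 atm^-2 gives a polynomial in X; the root in (0,1) is X = 0.439.

X = 0.439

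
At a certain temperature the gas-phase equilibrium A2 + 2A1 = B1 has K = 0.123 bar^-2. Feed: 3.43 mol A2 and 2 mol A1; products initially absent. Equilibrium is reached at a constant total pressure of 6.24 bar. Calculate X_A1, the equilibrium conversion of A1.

X = 0.564

Let X = conversion of A1 (basis 2 mol A1); extent of reaction ξ = X.
At extent ξ: n_A2 = 3.43 − X; n_A1 = 2 − 2X; n_B1 = X.
Total moles n_T = 5.43 − 2X.
Mole fractions y_i = n_i/n_T; K = p_B1 / (p_A2 p_A1^2) with p_i = y_i·P.
Setting this equal to 0.123 bar^-2 and taking the physical root (0 < X < 1) gives X = 0.564.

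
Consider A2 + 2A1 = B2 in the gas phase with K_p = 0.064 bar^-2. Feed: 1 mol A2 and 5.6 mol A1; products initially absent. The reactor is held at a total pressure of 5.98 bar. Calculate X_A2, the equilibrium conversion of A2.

Take 1 mol A2 as basis and let X be its fractional conversion, so ξ = X.
Moles: n_A2 = 1 − X; n_A1 = 5.6 − 2X; n_B2 = X.
n_T = Σnᵢ = 6.6 − 2X.
Mole fractions y_i = n_i/n_T; K_p = p_B2 / (p_A2 p_A1^2) with p_i = y_i·P.
This yields a degree-3 equation in X; solving on (0,1), X = 0.603.

X = 0.603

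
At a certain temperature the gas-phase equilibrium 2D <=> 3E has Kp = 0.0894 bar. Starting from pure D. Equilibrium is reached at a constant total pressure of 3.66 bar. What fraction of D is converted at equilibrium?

X = 0.175

Basis: 1 mol D initially; let X = conversion of D. Extent ξ = 0.5X.
Species balance: n_D = 1 − X; n_E = 1.5X.
n_T = Σnᵢ = 1 + 0.5X.
y_i = n_i/n_T, p_i = y_i·P. Kp = p_E^3 / (p_D^2).
Setting this equal to 0.0894 bar and taking the physical root (0 < X < 1) gives X = 0.175.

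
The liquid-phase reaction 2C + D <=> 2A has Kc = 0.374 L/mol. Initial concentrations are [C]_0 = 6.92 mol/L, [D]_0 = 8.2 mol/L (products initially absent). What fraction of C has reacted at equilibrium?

X = 0.602

Let X = conversion of C; extent ξ = 6.92X/2 mol/L.
Concentrations: [C] = 6.92 − 6.92X; [D] = 8.2 − 3.46X; [A] = 6.92X.
Kc = [A]^2 / ([C]^2 [D]).
Solving Kc = 0.374 for X ∈ (0,1): X = 0.602.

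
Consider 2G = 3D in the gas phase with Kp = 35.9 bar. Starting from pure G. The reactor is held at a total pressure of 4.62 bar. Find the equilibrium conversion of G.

X = 0.680

Basis: 1 mol G initially; let X = conversion of G. Extent ξ = 0.5X.
Mole table: n_G = 1 − X; n_D = 1.5X.
n_T = Σnᵢ = 1 + 0.5X.
Mole fractions y_i = n_i/n_T; Kp = p_D^3 / (p_G^2) with p_i = y_i·P.
Substituting and setting equal to 35.9 bar gives a polynomial in X; the root in (0,1) is X = 0.680.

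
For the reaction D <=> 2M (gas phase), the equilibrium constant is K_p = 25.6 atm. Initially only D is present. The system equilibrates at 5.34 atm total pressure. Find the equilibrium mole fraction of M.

Basis: 1 mol D initially; let X = conversion of D. Extent ξ = X.
Mole table: n_D = 1 − X; n_M = 2X.
Summing: n_T = 1 + X.
Mole fractions y_i = n_i/n_T; K_p = p_M^2 / (p_D) with p_i = y_i·P.
This yields a degree-2 equation in X; solving on (0,1), X = 0.738.
Then n_M = 1.48, n_T = 1.74, so y_M = 0.849.

y_M = 0.849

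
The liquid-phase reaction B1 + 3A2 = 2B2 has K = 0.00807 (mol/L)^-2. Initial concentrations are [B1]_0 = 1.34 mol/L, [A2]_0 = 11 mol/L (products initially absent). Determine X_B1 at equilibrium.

X = 0.608

Let X = conversion of B1; extent ξ = 1.34·X mol/L.
Concentrations: [B1] = 1.34 − 1.34X; [A2] = 11 − 4.02X; [B2] = 2.68X.
K = [B2]^2 / ([B1] [A2]^3).
This equals 0.00807 at X = 0.608 (the root in 0 < X < 1).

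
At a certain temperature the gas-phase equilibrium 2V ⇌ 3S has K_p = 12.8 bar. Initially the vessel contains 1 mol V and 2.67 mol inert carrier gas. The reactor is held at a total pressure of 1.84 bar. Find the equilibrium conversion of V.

X = 0.767

Take 1 mol V as basis and let X be its fractional conversion, so ξ = 0.5X.
At extent ξ: n_V = 1 − X; n_S = 1.5X; n_I = 2.67 (inert).
Total moles n_T = 3.67 + 0.5X.
y_i = n_i/n_T, p_i = y_i·P. K_p = p_S^3 / (p_V^2).
Equating to 12.8 bar and solving on 0 < X < 1: X = 0.767.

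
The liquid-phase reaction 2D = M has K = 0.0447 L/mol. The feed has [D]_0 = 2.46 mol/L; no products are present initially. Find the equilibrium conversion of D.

X = 0.156

Let X = conversion of D; extent ξ = 2.46X/2 mol/L.
Concentrations: [D] = 2.46 − 2.46X; [M] = 1.23X.
K = [M] / ([D]^2).
This equals 0.0447 at X = 0.156 (the root in 0 < X < 1).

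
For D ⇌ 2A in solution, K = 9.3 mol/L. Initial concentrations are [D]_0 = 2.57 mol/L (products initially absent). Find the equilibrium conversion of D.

X = 0.601

Let X = conversion of D; extent ξ = 2.57·X mol/L.
Concentrations: [D] = 2.57 − 2.57X; [A] = 5.14X.
K = [A]^2 / ([D]).
This equals 9.3 at X = 0.601 (the root in 0 < X < 1).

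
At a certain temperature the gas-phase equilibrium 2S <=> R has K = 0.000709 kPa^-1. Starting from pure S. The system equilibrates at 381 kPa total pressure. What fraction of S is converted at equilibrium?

X = 0.307

Let X = conversion of S (basis 1 mol S); extent of reaction ξ = 0.5X.
At extent ξ: n_S = 1 − X; n_R = 0.5X.
n_T = Σnᵢ = 1 − 0.5X.
Mole fractions y_i = n_i/n_T; K = p_R / (p_S^2) with p_i = y_i·P.
Equating to 0.000709 kPa^-1 and solving on 0 < X < 1: X = 0.307.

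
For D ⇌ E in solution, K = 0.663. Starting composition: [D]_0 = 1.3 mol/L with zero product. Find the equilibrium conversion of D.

X = 0.399

Let X = conversion of D; extent ξ = 1.3·X mol/L.
Concentrations: [D] = 1.3 − 1.3X; [E] = 1.3X.
K = [E] / ([D]).
Setting equal to 0.663 and solving for X on (0,1) gives X = 0.399.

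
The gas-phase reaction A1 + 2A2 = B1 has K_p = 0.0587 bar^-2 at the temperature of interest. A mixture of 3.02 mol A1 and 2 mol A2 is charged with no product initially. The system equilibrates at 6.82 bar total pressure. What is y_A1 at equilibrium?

Let X = conversion of A2 (basis 2 mol A2); extent of reaction ξ = X.
At extent ξ: n_A1 = 3.02 − X; n_A2 = 2 − 2X; n_B1 = X.
Summing: n_T = 5.02 − 2X.
Mole fractions y_i = n_i/n_T; K_p = p_B1 / (p_A1 p_A2^2) with p_i = y_i·P.
Equating to 0.0587 bar^-2 and solving on 0 < X < 1: X = 0.470.
Then n_A1 = 2.55, n_T = 4.08, so y_A1 = 0.625.

y_A1 = 0.625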